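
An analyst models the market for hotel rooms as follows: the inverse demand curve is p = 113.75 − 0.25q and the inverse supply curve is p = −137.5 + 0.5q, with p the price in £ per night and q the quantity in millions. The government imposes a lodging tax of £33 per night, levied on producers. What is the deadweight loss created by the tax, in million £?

Deadweight loss = £726 million.

Inverting to q(p) form: qd = 455 − 4p; qs = 2p + 275.
Without the tax, 455 − 4p = 2p + 275 gives 6p = 180, so p* = £30 and q* = 335.
With the tax collected from producers, supply shifts: qs = 2(p − 33) + 275.
New equilibrium: buyers pay £41, producers receive £8, q = 291. (Wedge: pb − ps = 33.)
Quantity falls by |ΔQ| = |335 − 291| = 44.
DWL = ½ · t · |ΔQ| = ½ · 33 · 44 = £726.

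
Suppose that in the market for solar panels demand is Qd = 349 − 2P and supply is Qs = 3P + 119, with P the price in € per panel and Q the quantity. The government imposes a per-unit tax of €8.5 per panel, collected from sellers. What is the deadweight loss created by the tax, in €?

Deadweight loss = €43.35.

Without the tax, 349 − 2P = 3P + 119 gives 5P = 230, so P* = €46 and Q* = 257.
With the tax collected from sellers, supply shifts: Qs = 3(P − 8.5) + 119.
New equilibrium: consumers pay €51.1, sellers receive €42.6, Q = 246.8. (Wedge: Pb − Ps = 8.5.)
Quantity falls by |ΔQ| = |257 − 246.8| = 10.2.
DWL = ½ · t · |ΔQ| = ½ · 8.5 · 10.2 = €43.35.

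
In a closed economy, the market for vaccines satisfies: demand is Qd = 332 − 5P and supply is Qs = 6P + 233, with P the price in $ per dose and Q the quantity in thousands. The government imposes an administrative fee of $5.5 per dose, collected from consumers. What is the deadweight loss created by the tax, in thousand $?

Deadweight loss = $41.25 thousand.

Before the tax: set 332 − 5P = 6P + 233 → P* = $9, Q* = 287.
With the tax collected from consumers, demand (in seller-price terms) shifts: Qd = 332 − 5(P + 5.5).
Solving gives Q = 272 with consumers paying $12 and sellers receiving $6.5 (the $5.5 wedge).
Quantity falls by |ΔQ| = |287 − 272| = 15.
DWL = ½ · t · |ΔQ| = ½ · 5.5 · 15 = $41.25.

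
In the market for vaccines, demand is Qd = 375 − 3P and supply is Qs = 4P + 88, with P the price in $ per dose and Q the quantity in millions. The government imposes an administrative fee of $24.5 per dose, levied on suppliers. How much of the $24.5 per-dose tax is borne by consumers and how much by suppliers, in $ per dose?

Consumers bear $14 per dose; suppliers bear $10.5 per dose.

Without the tax, 375 − 3P = 4P + 88 gives 7P = 287, so P* = $41 and Q* = 252.
With the tax collected from suppliers, supply shifts: Qs = 4(P − 24.5) + 88.
New equilibrium: consumers pay $55, suppliers receive $30.5, Q = 210. (Wedge: Pb − Ps = 24.5.)
Burden on consumers: $14; on suppliers: $10.5. (They sum to $24.5.)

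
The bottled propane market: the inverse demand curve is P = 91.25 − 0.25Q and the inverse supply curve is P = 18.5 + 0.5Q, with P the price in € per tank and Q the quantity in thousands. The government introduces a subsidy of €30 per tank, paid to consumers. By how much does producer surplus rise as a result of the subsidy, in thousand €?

Inverting to Q(P) form: Qd = 365 − 4P; Qs = 2P − 37.
Without the subsidy, 365 − 4P = 2P − 37 gives 6P = 402, so P* = €67 and Q* = 97.
With a per-unit subsidy paid to consumers, each effectively pays P − 30, so demand becomes Qd = 365 − 4(P − 30).
New equilibrium: consumers pay €57, sellers receive €87, Q = 137. (Wedge: Pb − Ps = −30.)
ΔPS is the trapezoid between Q = 137 and Q = 97 of height €20: ½ · (97 + 137) · 20 = €2340.

Producer surplus rises by €2340 thousand.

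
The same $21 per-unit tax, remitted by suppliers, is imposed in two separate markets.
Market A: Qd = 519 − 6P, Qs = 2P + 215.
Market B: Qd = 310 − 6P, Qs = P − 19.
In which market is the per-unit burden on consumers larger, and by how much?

Market A: pre-tax P* = $38, Q* = 291; post-tax Q = 259.5; per-unit burden on consumers = $5.25.
Market B: pre-tax P* = $47, Q* = 28; post-tax Q = 10; per-unit burden on consumers = $3.
Difference: $5.25 vs $3 → market A is larger by $2.25.

Market A, by $2.25.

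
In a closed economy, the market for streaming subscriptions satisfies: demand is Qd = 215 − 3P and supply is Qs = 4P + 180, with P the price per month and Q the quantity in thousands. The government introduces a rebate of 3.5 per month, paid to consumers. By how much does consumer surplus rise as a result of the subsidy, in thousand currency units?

Consumer surplus rises by 406 thousand.

Before the subsidy: set 215 − 3P = 4P + 180 → P* = 5, Q* = 200.
With a per-unit subsidy paid to consumers, each effectively pays P − 3.5, so demand becomes Qd = 215 − 3(P − 3.5).
Solving gives Q = 206 with consumers paying 3 and suppliers receiving 6.5 (the 3.5 wedge).
ΔCS is the trapezoid between Q = 206 and Q = 200 of height 2: ½ · (200 + 206) · 2 = 406.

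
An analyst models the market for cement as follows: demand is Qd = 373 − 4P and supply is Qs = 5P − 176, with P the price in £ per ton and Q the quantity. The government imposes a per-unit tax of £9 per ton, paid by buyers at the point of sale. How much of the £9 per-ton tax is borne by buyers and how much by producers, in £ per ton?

Buyers bear £5 per ton; producers bear £4 per ton.

Before the tax: set 373 − 4P = 5P − 176 → P* = £61, Q* = 129.
With the tax collected from buyers, demand (in seller-price terms) shifts: Qd = 373 − 4(P + 9).
New equilibrium: buyers pay £66, producers receive £57, Q = 109. (Wedge: Pb − Ps = 9.)
Burden on buyers: £5; on producers: £4. (They sum to £9.)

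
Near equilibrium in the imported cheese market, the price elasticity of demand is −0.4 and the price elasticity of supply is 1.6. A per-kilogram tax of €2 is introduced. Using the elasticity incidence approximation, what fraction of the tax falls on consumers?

Consumers' share ≈ 0.8.

Incidence ratio: consumers' share ≈ εs / (εs + |εd|) = 1.6 / (1.6 + 0.4) = 0.8.
Supply is the more elastic side, so consumers bear the larger share.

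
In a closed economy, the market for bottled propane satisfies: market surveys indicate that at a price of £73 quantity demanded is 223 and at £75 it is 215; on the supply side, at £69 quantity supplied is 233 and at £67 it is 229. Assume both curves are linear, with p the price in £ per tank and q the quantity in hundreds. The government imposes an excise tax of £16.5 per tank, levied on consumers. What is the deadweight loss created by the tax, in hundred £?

Deadweight loss = £181.5 hundred.

Demand slope: (215 − 223)/(75 − 73) = -4, so qd = 515 − 4p.
Supply slope: (229 − 233)/(67 − 69) = 2, so qs = 2p + 95.
Without the tax, 515 − 4p = 2p + 95 gives 6p = 420, so p* = £70 and q* = 235.
With the tax collected from consumers, demand (in seller-price terms) shifts: qd = 515 − 4(p + 16.5).
Solving gives q = 213 with consumers paying £75.5 and sellers receiving £59 (the £16.5 wedge).
Quantity falls by |ΔQ| = |235 − 213| = 22.
DWL = ½ · t · |ΔQ| = ½ · 16.5 · 22 = £181.5.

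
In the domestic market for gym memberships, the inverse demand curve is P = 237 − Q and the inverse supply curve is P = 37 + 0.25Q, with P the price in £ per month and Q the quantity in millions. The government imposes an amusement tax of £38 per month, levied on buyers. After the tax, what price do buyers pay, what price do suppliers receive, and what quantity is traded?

Buyers pay £107.4; suppliers receive £69.4; quantity = 129.6.

Inverting to Q(P) form: Qd = 237 − P; Qs = 4P − 148.
Without the tax, 237 − P = 4P − 148 gives 5P = 385, so P* = £77 and Q* = 160.
With the tax collected from buyers, demand (in seller-price terms) shifts: Qd = 237 − (P + 38).
New equilibrium: buyers pay £107.4, suppliers receive £69.4, Q = 129.6. (Wedge: Pb − Ps = 38.)
The less price-elastic side of the market bears the larger share of a per-unit tax.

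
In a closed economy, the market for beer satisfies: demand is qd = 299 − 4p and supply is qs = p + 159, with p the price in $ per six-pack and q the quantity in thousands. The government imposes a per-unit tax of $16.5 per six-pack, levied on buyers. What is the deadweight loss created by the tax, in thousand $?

Deadweight loss = $108.9 thousand.

Before the tax: set 299 − 4p = p + 159 → p* = $28, q* = 187.
With the tax collected from buyers, demand (in seller-price terms) shifts: qd = 299 − 4(p + 16.5).
New equilibrium: buyers pay $31.3, suppliers receive $14.8, q = 173.8. (Wedge: pb − ps = 16.5.)
Quantity falls by |ΔQ| = |187 − 173.8| = 13.2.
DWL = ½ · t · |ΔQ| = ½ · 16.5 · 13.2 = $108.9.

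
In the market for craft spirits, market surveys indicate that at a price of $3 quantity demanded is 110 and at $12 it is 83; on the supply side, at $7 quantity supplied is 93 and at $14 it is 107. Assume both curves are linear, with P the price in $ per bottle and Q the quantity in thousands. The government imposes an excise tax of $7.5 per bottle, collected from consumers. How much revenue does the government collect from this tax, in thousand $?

Tax revenue = $645 thousand.

Demand slope: (83 − 110)/(12 − 3) = -3, so Qd = 119 − 3P.
Supply slope: (107 − 93)/(14 − 7) = 2, so Qs = 2P + 79.
Without the tax, 119 − 3P = 2P + 79 gives 5P = 40, so P* = $8 and Q* = 95.
With the tax collected from consumers, demand (in seller-price terms) shifts: Qd = 119 − 3(P + 7.5).
New equilibrium: consumers pay $11, sellers receive $3.5, Q = 86. (Wedge: Pb − Ps = 7.5.)
Revenue = t · Q = 7.5 · 86 = $645.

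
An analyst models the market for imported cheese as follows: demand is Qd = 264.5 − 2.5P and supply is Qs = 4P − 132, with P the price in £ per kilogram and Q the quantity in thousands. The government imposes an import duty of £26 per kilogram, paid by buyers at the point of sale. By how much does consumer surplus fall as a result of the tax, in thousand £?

Consumer surplus falls by £1472 thousand.

Without the tax, 264.5 − 2.5P = 4P − 132 gives 6.5P = 396.5, so P* = £61 and Q* = 112.
With the tax collected from buyers, demand (in seller-price terms) shifts: Qd = 264.5 − 2.5(P + 26).
New equilibrium: buyers pay £77, suppliers receive £51, Q = 72. (Wedge: Pb − Ps = 26.)
ΔCS is the trapezoid between Q = 72 and Q = 112 of height £16: ½ · (112 + 72) · 16 = £1472.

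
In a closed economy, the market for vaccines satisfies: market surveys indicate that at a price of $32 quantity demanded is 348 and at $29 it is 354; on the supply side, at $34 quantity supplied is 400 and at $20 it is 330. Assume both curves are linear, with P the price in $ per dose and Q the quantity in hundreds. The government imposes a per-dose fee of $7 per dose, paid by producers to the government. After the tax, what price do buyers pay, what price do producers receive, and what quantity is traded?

Demand slope: (354 − 348)/(29 − 32) = -2, so Qd = 412 − 2P.
Supply slope: (330 − 400)/(20 − 34) = 5, so Qs = 5P + 230.
Before the tax: set 412 − 2P = 5P + 230 → P* = $26, Q* = 360.
With the tax collected from producers, supply shifts: Qs = 5(P − 7) + 230.
New equilibrium: buyers pay $31, producers receive $24, Q = 350. (Wedge: Pb − Ps = 7.)
The less price-elastic side of the market bears the larger share of a per-unit tax.

Buyers pay $31; producers receive $24; quantity = 350.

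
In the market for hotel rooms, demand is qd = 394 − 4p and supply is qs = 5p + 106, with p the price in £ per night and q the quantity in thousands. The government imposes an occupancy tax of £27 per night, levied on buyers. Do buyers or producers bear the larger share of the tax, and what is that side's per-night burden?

Before the tax: set 394 − 4p = 5p + 106 → p* = £32, q* = 266.
With the tax collected from buyers, demand (in seller-price terms) shifts: qd = 394 − 4(p + 27).
New equilibrium: buyers pay £47, producers receive £20, q = 206. (Wedge: pb − ps = 27.)
Per-night burden: buyers £15, producers £12.
Buyers take the larger share because demand is less price-elastic here (demand slope 4 vs supply slope 5).
The less price-elastic side of the market bears the larger share of a per-unit tax.

Buyers bear the larger share: £15 per night.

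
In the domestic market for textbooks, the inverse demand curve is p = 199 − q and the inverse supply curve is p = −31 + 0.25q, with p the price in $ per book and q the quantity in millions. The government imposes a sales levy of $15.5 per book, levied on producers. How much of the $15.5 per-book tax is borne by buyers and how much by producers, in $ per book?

Rewrite in direct form: qd = 199 − p and qs = 4p + 124.
Before the tax: set 199 − p = 4p + 124 → p* = $15, q* = 184.
With the tax collected from producers, supply shifts: qs = 4(p − 15.5) + 124.
Solving gives q = 171.6 with buyers paying $27.4 and producers receiving $11.9 (the $15.5 wedge).
Burden on buyers: $12.4; on producers: $3.1. (They sum to $15.5.)
The less price-elastic side of the market bears the larger share of a per-unit tax.

Buyers bear $12.4 per book; producers bear $3.1 per book.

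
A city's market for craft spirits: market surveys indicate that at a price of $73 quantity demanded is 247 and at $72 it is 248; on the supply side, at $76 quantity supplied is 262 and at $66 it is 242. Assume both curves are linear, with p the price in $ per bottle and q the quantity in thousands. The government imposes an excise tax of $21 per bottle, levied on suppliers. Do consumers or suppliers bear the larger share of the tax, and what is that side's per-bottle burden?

Demand slope: (248 − 247)/(72 − 73) = -1, so qd = 320 − p.
Supply slope: (242 − 262)/(66 − 76) = 2, so qs = 2p + 110.
Without the tax, 320 − p = 2p + 110 gives 3p = 210, so p* = $70 and q* = 250.
With the tax collected from suppliers, supply shifts: qs = 2(p − 21) + 110.
New equilibrium: consumers pay $84, suppliers receive $63, q = 236. (Wedge: pb − ps = 21.)
Per-bottle burden: consumers $14, suppliers $7.
Consumers take the larger share because demand is less price-elastic here (demand slope 1 vs supply slope 2).

Consumers bear the larger share: $14 per bottle.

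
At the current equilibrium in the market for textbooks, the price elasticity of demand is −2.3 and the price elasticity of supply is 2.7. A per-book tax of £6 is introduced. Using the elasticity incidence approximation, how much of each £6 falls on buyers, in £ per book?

Buyers bear ≈ £3.24 per book.

Incidence ratio: buyers' share ≈ εs / (εs + |εd|) = 2.7 / (2.7 + 2.3) = 0.54.
So buyers bear ≈ 0.54 × £6 = £3.24; suppliers bear £2.76.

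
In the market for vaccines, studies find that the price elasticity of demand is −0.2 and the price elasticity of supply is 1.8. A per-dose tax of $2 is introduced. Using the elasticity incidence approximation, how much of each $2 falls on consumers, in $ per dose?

Consumers bear ≈ $1.8 per dose.

Incidence ratio: consumers' share ≈ εs / (εs + |εd|) = 1.8 / (1.8 + 0.2) = 0.9.
So consumers bear ≈ 0.9 × $2 = $1.8; sellers bear $0.2.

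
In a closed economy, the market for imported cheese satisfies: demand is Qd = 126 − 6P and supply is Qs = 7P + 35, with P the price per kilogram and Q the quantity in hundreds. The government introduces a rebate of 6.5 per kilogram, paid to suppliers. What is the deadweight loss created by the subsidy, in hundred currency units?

Deadweight loss = 68.25 hundred.

Before the subsidy: set 126 − 6P = 7P + 35 → P* = 7, Q* = 84.
With a per-unit subsidy paid to suppliers, each receives P + 6.5 per unit sold, so supply becomes Qs = 7(P + 6.5) + 35.
Solving gives Q = 105 with buyers paying 3.5 and suppliers receiving 10 (the 6.5 wedge).
Quantity rises by |ΔQ| = |84 − 105| = 21.
DWL = ½ · t · |ΔQ| = ½ · 6.5 · 21 = 68.25.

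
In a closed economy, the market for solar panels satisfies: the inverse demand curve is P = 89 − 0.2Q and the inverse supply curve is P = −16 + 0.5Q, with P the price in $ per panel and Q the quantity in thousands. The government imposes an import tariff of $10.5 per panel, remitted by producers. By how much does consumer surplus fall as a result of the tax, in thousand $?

Consumer surplus falls by $427.5 thousand.

Inverting to Q(P) form: Qd = 445 − 5P; Qs = 2P + 32.
Before the tax: set 445 − 5P = 2P + 32 → P* = $59, Q* = 150.
With the tax collected from producers, supply shifts: Qs = 2(P − 10.5) + 32.
New equilibrium: buyers pay $62, producers receive $51.5, Q = 135. (Wedge: Pb − Ps = 10.5.)
ΔCS is the trapezoid between Q = 135 and Q = 150 of height $3: ½ · (150 + 135) · 3 = $427.5.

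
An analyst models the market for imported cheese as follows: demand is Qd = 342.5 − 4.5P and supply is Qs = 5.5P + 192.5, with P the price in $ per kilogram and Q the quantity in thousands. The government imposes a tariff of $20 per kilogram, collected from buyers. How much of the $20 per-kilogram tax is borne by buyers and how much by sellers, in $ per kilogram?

Buyers bear $11 per kilogram; sellers bear $9 per kilogram.

Without the tax, 342.5 − 4.5P = 5.5P + 192.5 gives 10P = 150, so P* = $15 and Q* = 275.
With the tax collected from buyers, demand (in seller-price terms) shifts: Qd = 342.5 − 4.5(P + 20).
New equilibrium: buyers pay $26, sellers receive $6, Q = 225.5. (Wedge: Pb − Ps = 20.)
Burden on buyers: $11; on sellers: $9. (They sum to $20.)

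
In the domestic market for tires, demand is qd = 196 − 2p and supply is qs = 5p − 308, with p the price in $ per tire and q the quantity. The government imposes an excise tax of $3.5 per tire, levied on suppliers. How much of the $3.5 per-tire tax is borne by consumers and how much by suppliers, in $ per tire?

Without the tax, 196 − 2p = 5p − 308 gives 7p = 504, so p* = $72 and q* = 52.
With the tax collected from suppliers, supply shifts: qs = 5(p − 3.5) − 308.
New equilibrium: consumers pay $74.5, suppliers receive $71, q = 47. (Wedge: pb − ps = 3.5.)
Burden on consumers: $2.5; on suppliers: $1. (They sum to $3.5.)
The less price-elastic side of the market bears the larger share of a per-unit tax.

Consumers bear $2.5 per tire; suppliers bear $1 per tire.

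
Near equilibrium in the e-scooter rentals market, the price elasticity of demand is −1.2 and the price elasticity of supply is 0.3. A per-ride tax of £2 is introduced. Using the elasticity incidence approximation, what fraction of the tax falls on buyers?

Buyers' share ≈ 0.2.

Incidence ratio: buyers' share ≈ εs / (εs + |εd|) = 0.3 / (0.3 + 1.2) = 0.2.
Supply is the less elastic side, so buyers bear the smaller share.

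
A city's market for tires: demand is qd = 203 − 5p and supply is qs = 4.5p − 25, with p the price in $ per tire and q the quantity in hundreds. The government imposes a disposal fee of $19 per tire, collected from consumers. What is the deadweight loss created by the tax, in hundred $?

Before the tax: set 203 − 5p = 4.5p − 25 → p* = $24, q* = 83.
With the tax collected from consumers, demand (in seller-price terms) shifts: qd = 203 − 5(p + 19).
New equilibrium: consumers pay $33, suppliers receive $14, q = 38. (Wedge: pb − ps = 19.)
Quantity falls by |ΔQ| = |83 − 38| = 45.
DWL = ½ · t · |ΔQ| = ½ · 19 · 45 = $427.5.

Deadweight loss = $427.5 hundred.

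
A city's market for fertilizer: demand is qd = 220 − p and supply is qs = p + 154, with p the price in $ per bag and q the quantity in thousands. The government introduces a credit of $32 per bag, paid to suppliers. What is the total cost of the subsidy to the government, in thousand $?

Without the subsidy, 220 − p = p + 154 gives 2p = 66, so p* = $33 and q* = 187.
With a per-unit subsidy paid to suppliers, each receives p + 32 per unit sold, so supply becomes qs = (p + 32) + 154.
New equilibrium: consumers pay $17, suppliers receive $49, q = 203. (Wedge: pb − ps = −32.)
Outlay = t · Q = 32 · 203 = $6496.

Government outlay = $6496 thousand.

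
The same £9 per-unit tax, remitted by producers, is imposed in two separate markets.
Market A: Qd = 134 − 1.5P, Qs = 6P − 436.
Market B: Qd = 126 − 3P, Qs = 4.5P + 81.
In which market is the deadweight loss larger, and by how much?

Market A: pre-tax P* = £76, Q* = 20; post-tax Q = 9.2; deadweight loss = £48.6.
Market B: pre-tax P* = £6, Q* = 108; post-tax Q = 91.8; deadweight loss = £72.9.
Difference: £48.6 vs £72.9 → market B is larger by £24.3.

Market B, by £24.3.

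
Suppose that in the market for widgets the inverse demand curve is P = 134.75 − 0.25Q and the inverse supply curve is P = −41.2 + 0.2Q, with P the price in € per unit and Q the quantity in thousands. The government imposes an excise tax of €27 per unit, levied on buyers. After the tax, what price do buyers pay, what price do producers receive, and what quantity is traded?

Buyers pay €52; producers receive €25; quantity = 331.

Rewrite in direct form: Qd = 539 − 4P and Qs = 5P + 206.
Without the tax, 539 − 4P = 5P + 206 gives 9P = 333, so P* = €37 and Q* = 391.
With the tax collected from buyers, demand (in seller-price terms) shifts: Qd = 539 − 4(P + 27).
New equilibrium: buyers pay €52, producers receive €25, Q = 331. (Wedge: Pb − Ps = 27.)
The less price-elastic side of the market bears the larger share of a per-unit tax.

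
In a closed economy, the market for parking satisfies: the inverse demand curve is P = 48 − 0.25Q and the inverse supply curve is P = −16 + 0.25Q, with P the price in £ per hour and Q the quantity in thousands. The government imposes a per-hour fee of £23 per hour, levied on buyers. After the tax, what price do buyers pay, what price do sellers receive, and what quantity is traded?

Buyers pay £27.5; sellers receive £4.5; quantity = 82.

Inverting to Q(P) form: Qd = 192 − 4P; Qs = 4P + 64.
Without the tax, 192 − 4P = 4P + 64 gives 8P = 128, so P* = £16 and Q* = 128.
With the tax collected from buyers, demand (in seller-price terms) shifts: Qd = 192 − 4(P + 23).
New equilibrium: buyers pay £27.5, sellers receive £4.5, Q = 82. (Wedge: Pb − Ps = 23.)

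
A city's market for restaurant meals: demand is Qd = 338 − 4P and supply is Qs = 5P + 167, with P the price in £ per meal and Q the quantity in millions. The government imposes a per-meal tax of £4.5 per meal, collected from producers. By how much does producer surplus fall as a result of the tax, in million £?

Without the tax, 338 − 4P = 5P + 167 gives 9P = 171, so P* = £19 and Q* = 262.
With the tax collected from producers, supply shifts: Qs = 5(P − 4.5) + 167.
New equilibrium: buyers pay £21.5, producers receive £17, Q = 252. (Wedge: Pb − Ps = 4.5.)
ΔPS is the trapezoid between Q = 252 and Q = 262 of height £2: ½ · (262 + 252) · 2 = £514.

Producer surplus falls by £514 million.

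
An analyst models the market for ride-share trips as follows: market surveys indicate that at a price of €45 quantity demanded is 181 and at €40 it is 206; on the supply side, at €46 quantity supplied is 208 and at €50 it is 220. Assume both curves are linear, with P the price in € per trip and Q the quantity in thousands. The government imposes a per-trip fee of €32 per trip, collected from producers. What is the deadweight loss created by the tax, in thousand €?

Demand slope: (206 − 181)/(40 − 45) = -5, so Qd = 406 − 5P.
Supply slope: (220 − 208)/(50 − 46) = 3, so Qs = 3P + 70.
Without the tax, 406 − 5P = 3P + 70 gives 8P = 336, so P* = €42 and Q* = 196.
With the tax collected from producers, supply shifts: Qs = 3(P − 32) + 70.
Solving gives Q = 136 with buyers paying €54 and producers receiving €22 (the €32 wedge).
Quantity falls by |ΔQ| = |196 − 136| = 60.
DWL = ½ · t · |ΔQ| = ½ · 32 · 60 = €960.

Deadweight loss = €960 thousand.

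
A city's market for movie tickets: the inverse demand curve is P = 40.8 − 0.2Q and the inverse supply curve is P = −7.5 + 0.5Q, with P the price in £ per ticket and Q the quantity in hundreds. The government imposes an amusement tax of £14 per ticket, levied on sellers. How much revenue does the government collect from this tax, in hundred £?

Tax revenue = £686 hundred.

Rewrite in direct form: Qd = 204 − 5P and Qs = 2P + 15.
Before the tax: set 204 − 5P = 2P + 15 → P* = £27, Q* = 69.
With the tax collected from sellers, supply shifts: Qs = 2(P − 14) + 15.
Solving gives Q = 49 with buyers paying £31 and sellers receiving £17 (the £14 wedge).
Revenue = t · Q = 14 · 49 = £686.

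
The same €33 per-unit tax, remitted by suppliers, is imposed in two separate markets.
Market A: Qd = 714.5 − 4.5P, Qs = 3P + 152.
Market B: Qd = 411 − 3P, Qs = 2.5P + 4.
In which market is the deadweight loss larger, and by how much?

Market A, by €237.6.

Market A: pre-tax P* = €75, Q* = 377; post-tax Q = 317.6; deadweight loss = €980.1.
Market B: pre-tax P* = €74, Q* = 189; post-tax Q = 144; deadweight loss = €742.5.
Difference: €980.1 vs €742.5 → market A is larger by €237.6.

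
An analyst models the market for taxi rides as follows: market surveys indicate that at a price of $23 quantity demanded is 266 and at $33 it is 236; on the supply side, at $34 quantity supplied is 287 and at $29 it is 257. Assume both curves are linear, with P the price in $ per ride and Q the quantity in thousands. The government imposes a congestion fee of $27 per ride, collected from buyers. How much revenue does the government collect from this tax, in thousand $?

Demand slope: (236 − 266)/(33 − 23) = -3, so Qd = 335 − 3P.
Supply slope: (257 − 287)/(29 − 34) = 6, so Qs = 6P + 83.
Without the tax, 335 − 3P = 6P + 83 gives 9P = 252, so P* = $28 and Q* = 251.
With the tax collected from buyers, demand (in seller-price terms) shifts: Qd = 335 − 3(P + 27).
New equilibrium: buyers pay $46, producers receive $19, Q = 197. (Wedge: Pb − Ps = 27.)
Revenue = t · Q = 27 · 197 = $5319.

Tax revenue = $5319 thousand.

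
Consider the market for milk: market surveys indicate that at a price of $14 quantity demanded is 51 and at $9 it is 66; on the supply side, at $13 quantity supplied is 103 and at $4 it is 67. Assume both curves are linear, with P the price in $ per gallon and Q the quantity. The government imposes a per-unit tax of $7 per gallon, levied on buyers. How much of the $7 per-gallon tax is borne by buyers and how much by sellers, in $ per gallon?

Buyers bear $4 per gallon; sellers bear $3 per gallon.

Demand slope: (66 − 51)/(9 − 14) = -3, so Qd = 93 − 3P.
Supply slope: (67 − 103)/(4 − 13) = 4, so Qs = 4P + 51.
Without the tax, 93 − 3P = 4P + 51 gives 7P = 42, so P* = $6 and Q* = 75.
With the tax collected from buyers, demand (in seller-price terms) shifts: Qd = 93 − 3(P + 7).
Solving gives Q = 63 with buyers paying $10 and sellers receiving $3 (the $7 wedge).
Burden on buyers: $4; on sellers: $3. (They sum to $7.)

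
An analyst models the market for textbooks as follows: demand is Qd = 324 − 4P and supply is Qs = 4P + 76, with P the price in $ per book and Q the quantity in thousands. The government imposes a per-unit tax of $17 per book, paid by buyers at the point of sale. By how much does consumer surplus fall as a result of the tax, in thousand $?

Consumer surplus falls by $1555.5 thousand.

Without the tax, 324 − 4P = 4P + 76 gives 8P = 248, so P* = $31 and Q* = 200.
With the tax collected from buyers, demand (in seller-price terms) shifts: Qd = 324 − 4(P + 17).
New equilibrium: buyers pay $39.5, suppliers receive $22.5, Q = 166. (Wedge: Pb − Ps = 17.)
ΔCS is the trapezoid between Q = 166 and Q = 200 of height $8.5: ½ · (200 + 166) · 8.5 = $1555.5.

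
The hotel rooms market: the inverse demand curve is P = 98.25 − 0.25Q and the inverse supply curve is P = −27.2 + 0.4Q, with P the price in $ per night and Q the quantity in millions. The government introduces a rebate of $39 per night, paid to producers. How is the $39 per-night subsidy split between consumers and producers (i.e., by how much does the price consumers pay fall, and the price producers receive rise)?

Inverting to Q(P) form: Qd = 393 − 4P; Qs = 2.5P + 68.
Without the subsidy, 393 − 4P = 2.5P + 68 gives 6.5P = 325, so P* = $50 and Q* = 193.
With a per-unit subsidy paid to producers, each receives P + 39 per unit sold, so supply becomes Qs = 2.5(P + 39) + 68.
Solving gives Q = 253 with consumers paying $35 and producers receiving $74 (the $39 wedge).
Gain to consumers: $15; to producers: $24. (They sum to $39.)

Consumers gain $15 per night; producers gain $24 per night.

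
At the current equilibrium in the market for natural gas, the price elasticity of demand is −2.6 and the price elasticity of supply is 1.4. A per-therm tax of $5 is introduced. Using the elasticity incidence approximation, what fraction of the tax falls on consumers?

Consumers' share ≈ 0.35.

Incidence ratio: consumers' share ≈ εs / (εs + |εd|) = 1.4 / (1.4 + 2.6) = 0.35.
Supply is the less elastic side, so consumers bear the smaller share.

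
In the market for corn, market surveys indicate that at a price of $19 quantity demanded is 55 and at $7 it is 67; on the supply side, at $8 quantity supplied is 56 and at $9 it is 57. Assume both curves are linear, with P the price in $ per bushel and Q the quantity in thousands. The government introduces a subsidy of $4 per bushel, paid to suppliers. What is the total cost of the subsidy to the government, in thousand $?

Demand slope: (67 − 55)/(7 − 19) = -1, so Qd = 74 − P.
Supply slope: (57 − 56)/(9 − 8) = 1, so Qs = P + 48.
Without the subsidy, 74 − P = P + 48 gives 2P = 26, so P* = $13 and Q* = 61.
With a per-unit subsidy paid to suppliers, each receives P + 4 per unit sold, so supply becomes Qs = (P + 4) + 48.
Solving gives Q = 63 with consumers paying $11 and suppliers receiving $15 (the $4 wedge).
Outlay = t · Q = 4 · 63 = $252.

Government outlay = $252 thousand.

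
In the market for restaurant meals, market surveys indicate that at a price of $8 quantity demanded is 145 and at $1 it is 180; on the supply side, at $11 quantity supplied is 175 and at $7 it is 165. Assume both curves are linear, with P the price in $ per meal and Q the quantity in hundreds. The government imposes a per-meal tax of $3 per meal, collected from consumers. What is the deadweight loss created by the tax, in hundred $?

Deadweight loss = $7.5 hundred.

Demand slope: (180 − 145)/(1 − 8) = -5, so Qd = 185 − 5P.
Supply slope: (165 − 175)/(7 − 11) = 2.5, so Qs = 2.5P + 147.5.
Without the tax, 185 − 5P = 2.5P + 147.5 gives 7.5P = 37.5, so P* = $5 and Q* = 160.
With the tax collected from consumers, demand (in seller-price terms) shifts: Qd = 185 − 5(P + 3).
Solving gives Q = 155 with consumers paying $6 and sellers receiving $3 (the $3 wedge).
Quantity falls by |ΔQ| = |160 − 155| = 5.
DWL = ½ · t · |ΔQ| = ½ · 3 · 5 = $7.5.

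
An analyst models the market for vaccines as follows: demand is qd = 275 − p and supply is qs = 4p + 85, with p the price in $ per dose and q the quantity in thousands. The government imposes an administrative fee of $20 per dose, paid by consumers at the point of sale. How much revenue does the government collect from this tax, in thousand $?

Tax revenue = $4420 thousand.

Before the tax: set 275 − p = 4p + 85 → p* = $38, q* = 237.
With the tax collected from consumers, demand (in seller-price terms) shifts: qd = 275 − (p + 20).
Solving gives q = 221 with consumers paying $54 and sellers receiving $34 (the $20 wedge).
Revenue = t · Q = 20 · 221 = $4420.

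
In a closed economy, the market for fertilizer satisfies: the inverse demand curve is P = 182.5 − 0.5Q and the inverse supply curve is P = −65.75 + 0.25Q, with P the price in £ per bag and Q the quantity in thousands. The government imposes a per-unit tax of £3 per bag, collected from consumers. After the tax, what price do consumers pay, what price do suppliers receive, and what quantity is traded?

Consumers pay £19; suppliers receive £16; quantity = 327.

Inverting to Q(P) form: Qd = 365 − 2P; Qs = 4P + 263.
Before the tax: set 365 − 2P = 4P + 263 → P* = £17, Q* = 331.
With the tax collected from consumers, demand (in seller-price terms) shifts: Qd = 365 − 2(P + 3).
New equilibrium: consumers pay £19, suppliers receive £16, Q = 327. (Wedge: Pb − Ps = 3.)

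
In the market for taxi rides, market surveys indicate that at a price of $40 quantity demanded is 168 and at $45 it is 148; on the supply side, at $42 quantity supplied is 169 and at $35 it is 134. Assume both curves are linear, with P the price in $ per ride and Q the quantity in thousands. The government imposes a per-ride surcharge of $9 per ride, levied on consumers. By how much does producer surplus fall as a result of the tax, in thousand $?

Demand slope: (148 − 168)/(45 − 40) = -4, so Qd = 328 − 4P.
Supply slope: (134 − 169)/(35 − 42) = 5, so Qs = 5P − 41.
Without the tax, 328 − 4P = 5P − 41 gives 9P = 369, so P* = $41 and Q* = 164.
With the tax collected from consumers, demand (in seller-price terms) shifts: Qd = 328 − 4(P + 9).
Solving gives Q = 144 with consumers paying $46 and sellers receiving $37 (the $9 wedge).
ΔPS is the trapezoid between Q = 144 and Q = 164 of height $4: ½ · (164 + 144) · 4 = $616.

Producer surplus falls by $616 thousand.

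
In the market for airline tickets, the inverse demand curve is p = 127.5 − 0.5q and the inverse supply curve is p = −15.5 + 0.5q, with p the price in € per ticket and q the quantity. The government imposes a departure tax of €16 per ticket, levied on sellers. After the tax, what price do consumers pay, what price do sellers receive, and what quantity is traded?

Consumers pay €64; sellers receive €48; quantity = 127.

Inverting to q(p) form: qd = 255 − 2p; qs = 2p + 31.
Without the tax, 255 − 2p = 2p + 31 gives 4p = 224, so p* = €56 and q* = 143.
With the tax collected from sellers, supply shifts: qs = 2(p − 16) + 31.
New equilibrium: consumers pay €64, sellers receive €48, q = 127. (Wedge: pb − ps = 16.)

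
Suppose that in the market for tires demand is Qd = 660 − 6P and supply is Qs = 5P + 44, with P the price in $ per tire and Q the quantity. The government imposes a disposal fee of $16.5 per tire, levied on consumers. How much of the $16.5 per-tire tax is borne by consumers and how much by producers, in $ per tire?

Before the tax: set 660 − 6P = 5P + 44 → P* = $56, Q* = 324.
With the tax collected from consumers, demand (in seller-price terms) shifts: Qd = 660 − 6(P + 16.5).
New equilibrium: consumers pay $63.5, producers receive $47, Q = 279. (Wedge: Pb − Ps = 16.5.)
Burden on consumers: $7.5; on producers: $9. (They sum to $16.5.)
The less price-elastic side of the market bears the larger share of a per-unit tax.

Consumers bear $7.5 per tire; producers bear $9 per tire.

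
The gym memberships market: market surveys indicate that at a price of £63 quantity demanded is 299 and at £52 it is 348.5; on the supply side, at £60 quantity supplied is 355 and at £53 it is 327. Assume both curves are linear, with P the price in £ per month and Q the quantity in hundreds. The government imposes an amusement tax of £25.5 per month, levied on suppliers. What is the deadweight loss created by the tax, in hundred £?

Demand slope: (348.5 − 299)/(52 − 63) = -4.5, so Qd = 582.5 − 4.5P.
Supply slope: (327 − 355)/(53 − 60) = 4, so Qs = 4P + 115.
Without the tax, 582.5 − 4.5P = 4P + 115 gives 8.5P = 467.5, so P* = £55 and Q* = 335.
With the tax collected from suppliers, supply shifts: Qs = 4(P − 25.5) + 115.
New equilibrium: consumers pay £67, suppliers receive £41.5, Q = 281. (Wedge: Pb − Ps = 25.5.)
Quantity falls by |ΔQ| = |335 − 281| = 54.
DWL = ½ · t · |ΔQ| = ½ · 25.5 · 54 = £688.5.

Deadweight loss = £688.5 hundred.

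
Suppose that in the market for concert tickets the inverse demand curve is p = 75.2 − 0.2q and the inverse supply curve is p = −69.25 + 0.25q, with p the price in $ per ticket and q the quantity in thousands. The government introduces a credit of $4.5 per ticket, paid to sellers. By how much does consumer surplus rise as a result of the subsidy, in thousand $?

Inverting to q(p) form: qd = 376 − 5p; qs = 4p + 277.
Without the subsidy, 376 − 5p = 4p + 277 gives 9p = 99, so p* = $11 and q* = 321.
With a per-unit subsidy paid to sellers, each receives p + 4.5 per unit sold, so supply becomes qs = 4(p + 4.5) + 277.
Solving gives q = 331 with buyers paying $9 and sellers receiving $13.5 (the $4.5 wedge).
ΔCS is the trapezoid between Q = 331 and Q = 321 of height $2: ½ · (321 + 331) · 2 = $652.

Consumer surplus rises by $652 thousand.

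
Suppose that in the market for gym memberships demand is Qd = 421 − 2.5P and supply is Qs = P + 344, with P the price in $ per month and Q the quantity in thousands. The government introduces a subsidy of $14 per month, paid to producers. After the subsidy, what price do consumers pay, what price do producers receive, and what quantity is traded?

Without the subsidy, 421 − 2.5P = P + 344 gives 3.5P = 77, so P* = $22 and Q* = 366.
With a per-unit subsidy paid to producers, each receives P + 14 per unit sold, so supply becomes Qs = (P + 14) + 344.
Solving gives Q = 376 with consumers paying $18 and producers receiving $32 (the $14 wedge).

Consumers pay $18; producers receive $32; quantity = 376.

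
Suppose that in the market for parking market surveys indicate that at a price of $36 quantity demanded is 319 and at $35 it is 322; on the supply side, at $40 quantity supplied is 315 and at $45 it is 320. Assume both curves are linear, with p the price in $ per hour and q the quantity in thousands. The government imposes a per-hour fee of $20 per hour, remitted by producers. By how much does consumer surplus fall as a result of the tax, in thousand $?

Consumer surplus falls by $1527.5 thousand.

Demand slope: (322 − 319)/(35 − 36) = -3, so qd = 427 − 3p.
Supply slope: (320 − 315)/(45 − 40) = 1, so qs = p + 275.
Before the tax: set 427 − 3p = p + 275 → p* = $38, q* = 313.
With the tax collected from producers, supply shifts: qs = (p − 20) + 275.
New equilibrium: consumers pay $43, producers receive $23, q = 298. (Wedge: pb − ps = 20.)
ΔCS is the trapezoid between Q = 298 and Q = 313 of height $5: ½ · (313 + 298) · 5 = $1527.5.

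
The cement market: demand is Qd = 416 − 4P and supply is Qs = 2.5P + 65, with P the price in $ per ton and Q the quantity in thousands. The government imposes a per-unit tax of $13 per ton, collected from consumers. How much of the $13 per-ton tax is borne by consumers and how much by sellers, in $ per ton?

Before the tax: set 416 − 4P = 2.5P + 65 → P* = $54, Q* = 200.
With the tax collected from consumers, demand (in seller-price terms) shifts: Qd = 416 − 4(P + 13).
New equilibrium: consumers pay $59, sellers receive $46, Q = 180. (Wedge: Pb − Ps = 13.)
Burden on consumers: $5; on sellers: $8. (They sum to $13.)

Consumers bear $5 per ton; sellers bear $8 per ton.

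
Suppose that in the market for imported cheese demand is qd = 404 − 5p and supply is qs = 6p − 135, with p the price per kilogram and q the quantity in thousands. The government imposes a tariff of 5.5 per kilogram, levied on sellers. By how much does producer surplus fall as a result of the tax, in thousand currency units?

Before the tax: set 404 − 5p = 6p − 135 → p* = 49, q* = 159.
With the tax collected from sellers, supply shifts: qs = 6(p − 5.5) − 135.
New equilibrium: consumers pay 52, sellers receive 46.5, q = 144. (Wedge: pb − ps = 5.5.)
ΔPS is the trapezoid between Q = 144 and Q = 159 of height 2.5: ½ · (159 + 144) · 2.5 = 378.75.

Producer surplus falls by 378.75 thousand.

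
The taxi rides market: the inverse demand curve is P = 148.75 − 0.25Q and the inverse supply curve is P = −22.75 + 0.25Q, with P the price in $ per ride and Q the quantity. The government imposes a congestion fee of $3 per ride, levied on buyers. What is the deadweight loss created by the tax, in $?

Deadweight loss = $9.

Inverting to Q(P) form: Qd = 595 − 4P; Qs = 4P + 91.
Before the tax: set 595 − 4P = 4P + 91 → P* = $63, Q* = 343.
With the tax collected from buyers, demand (in seller-price terms) shifts: Qd = 595 − 4(P + 3).
New equilibrium: buyers pay $64.5, producers receive $61.5, Q = 337. (Wedge: Pb − Ps = 3.)
Quantity falls by |ΔQ| = |343 − 337| = 6.
DWL = ½ · t · |ΔQ| = ½ · 3 · 6 = $9.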